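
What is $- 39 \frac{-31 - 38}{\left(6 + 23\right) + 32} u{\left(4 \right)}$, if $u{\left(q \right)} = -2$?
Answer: $- \frac{5382}{61} \approx -88.229$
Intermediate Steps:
$- 39 \frac{-31 - 38}{\left(6 + 23\right) + 32} u{\left(4 \right)} = - 39 \frac{-31 - 38}{\left(6 + 23\right) + 32} \left(-2\right) = - 39 \left(- \frac{69}{29 + 32}\right) \left(-2\right) = - 39 \left(- \frac{69}{61}\right) \left(-2\right) = - 39 \left(\left(-69\right) \frac{1}{61}\right) \left(-2\right) = \left(-39\right) \left(- \frac{69}{61}\right) \left(-2\right) = \frac{2691}{61} \left(-2\right) = - \frac{5382}{61}$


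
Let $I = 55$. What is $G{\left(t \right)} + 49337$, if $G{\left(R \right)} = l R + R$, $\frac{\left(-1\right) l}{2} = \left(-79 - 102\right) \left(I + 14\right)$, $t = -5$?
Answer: $-75558$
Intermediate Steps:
$l = 24978$ ($l = - 2 \left(-79 - 102\right) \left(55 + 14\right) = - 2 \left(\left(-181\right) 69\right) = \left(-2\right) \left(-12489\right) = 24978$)
$G{\left(R \right)} = 24979 R$ ($G{\left(R \right)} = 24978 R + R = 24979 R$)
$G{\left(t \right)} + 49337 = 24979 \left(-5\right) + 49337 = -124895 + 49337 = -75558$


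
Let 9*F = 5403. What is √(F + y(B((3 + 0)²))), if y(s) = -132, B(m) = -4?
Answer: √4215/3 ≈ 21.641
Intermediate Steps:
F = 1801/3 (F = (⅑)*5403 = 1801/3 ≈ 600.33)
√(F + y(B((3 + 0)²))) = √(1801/3 - 132) = √(1405/3) = √4215/3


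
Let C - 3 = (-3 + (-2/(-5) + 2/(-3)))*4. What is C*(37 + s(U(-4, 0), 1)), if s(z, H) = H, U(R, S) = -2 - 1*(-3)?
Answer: -5738/15 ≈ -382.53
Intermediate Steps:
U(R, S) = 1 (U(R, S) = -2 + 3 = 1)
C = -151/15 (C = 3 + (-3 + (-2/(-5) + 2/(-3)))*4 = 3 + (-3 + (-2*(-1/5) + 2*(-1/3)))*4 = 3 + (-3 + (2/5 - 2/3))*4 = 3 + (-3 - 4/15)*4 = 3 - 49/15*4 = 3 - 196/15 = -151/15 ≈ -10.067)
C*(37 + s(U(-4, 0), 1)) = -151*(37 + 1)/15 = -151/15*38 = -5738/15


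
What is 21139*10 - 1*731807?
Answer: -520417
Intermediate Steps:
21139*10 - 1*731807 = 211390 - 731807 = -520417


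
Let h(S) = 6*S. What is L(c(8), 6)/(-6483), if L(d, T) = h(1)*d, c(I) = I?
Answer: -16/2161 ≈ -0.0074040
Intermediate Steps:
L(d, T) = 6*d (L(d, T) = (6*1)*d = 6*d)
L(c(8), 6)/(-6483) = (6*8)/(-6483) = 48*(-1/6483) = -16/2161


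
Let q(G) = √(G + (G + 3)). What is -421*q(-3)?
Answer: -421*I*√3 ≈ -729.19*I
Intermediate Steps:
q(G) = √(3 + 2*G) (q(G) = √(G + (3 + G)) = √(3 + 2*G))
-421*q(-3) = -421*√(3 + 2*(-3)) = -421*√(3 - 6) = -421*I*√3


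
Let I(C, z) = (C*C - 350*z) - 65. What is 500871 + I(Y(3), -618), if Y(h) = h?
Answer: 717115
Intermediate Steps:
I(C, z) = -65 + C² - 350*z (I(C, z) = (C² - 350*z) - 65 = -65 + C² - 350*z)
500871 + I(Y(3), -618) = 500871 + (-65 + 3² - 350*(-618)) = 500871 + (-65 + 9 + 216300) = 500871 + 216244 = 717115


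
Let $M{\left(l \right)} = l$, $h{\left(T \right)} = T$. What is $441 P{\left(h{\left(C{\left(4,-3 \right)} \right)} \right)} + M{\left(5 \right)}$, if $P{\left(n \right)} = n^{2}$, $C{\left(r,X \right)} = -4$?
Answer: $7061$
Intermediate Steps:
$441 P{\left(h{\left(C{\left(4,-3 \right)} \right)} \right)} + M{\left(5 \right)} = 441 \left(-4\right)^{2} + 5 = 441 \cdot 16 + 5 = 7056 + 5 = 7061$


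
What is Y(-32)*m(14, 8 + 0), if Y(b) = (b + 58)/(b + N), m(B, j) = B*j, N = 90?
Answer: 1456/29 ≈ 50.207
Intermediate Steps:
Y(b) = (58 + b)/(90 + b) (Y(b) = (b + 58)/(b + 90) = (58 + b)/(90 + b))
Y(-32)*m(14, 8 + 0) = ((58 - 32)/(90 - 32))*(14*(8 + 0)) = (26/58)*(14*8) = ((1/58)*26)*112 = (13/29)*112 = 1456/29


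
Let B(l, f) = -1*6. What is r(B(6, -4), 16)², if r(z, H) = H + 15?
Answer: 961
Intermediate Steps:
B(l, f) = -6
r(z, H) = 15 + H
r(B(6, -4), 16)² = (15 + 16)² = 31² = 961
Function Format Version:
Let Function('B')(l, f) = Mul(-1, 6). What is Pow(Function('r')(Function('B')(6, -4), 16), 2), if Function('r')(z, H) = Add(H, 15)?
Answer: 961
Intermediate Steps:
Function('B')(l, f) = -6
Function('r')(z, H) = Add(15, H)
Pow(Function('r')(Function('B')(6, -4), 16), 2) = Pow(Add(15, 16), 2) = Pow(31, 2) = 961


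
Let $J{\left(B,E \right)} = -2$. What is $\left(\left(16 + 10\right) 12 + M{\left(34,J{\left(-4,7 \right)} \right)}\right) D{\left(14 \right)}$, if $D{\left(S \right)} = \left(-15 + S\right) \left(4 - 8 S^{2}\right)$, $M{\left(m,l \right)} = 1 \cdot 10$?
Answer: $503608$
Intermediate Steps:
$M{\left(m,l \right)} = 10$
$\left(\left(16 + 10\right) 12 + M{\left(34,J{\left(-4,7 \right)} \right)}\right) D{\left(14 \right)} = \left(\left(16 + 10\right) 12 + 10\right) \left(-60 - 8 \cdot 14^{3} + 4 \cdot 14 + 120 \cdot 14^{2}\right) = \left(26 \cdot 12 + 10\right) \left(-60 - 21952 + 56 + 120 \cdot 196\right) = \left(312 + 10\right) \left(-60 - 21952 + 56 + 23520\right) = 322 \cdot 1564 = 503608$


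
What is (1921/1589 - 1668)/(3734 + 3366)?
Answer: -2648531/11281900 ≈ -0.23476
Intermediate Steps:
(1921/1589 - 1668)/(3734 + 3366) = (1921*(1/1589) - 1668)/7100 = (1921/1589 - 1668)*(1/7100) = -2648531/1589*1/7100 = -2648531/11281900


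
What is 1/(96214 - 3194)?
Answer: 1/93020 ≈ 1.0750e-5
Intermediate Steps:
1/(96214 - 3194) = 1/93020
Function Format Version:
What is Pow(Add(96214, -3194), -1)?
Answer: Rational(1, 93020) ≈ 1.0750e-5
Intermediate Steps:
Pow(Add(96214, -3194), -1) = Pow(93020, -1) = Rational(1, 93020)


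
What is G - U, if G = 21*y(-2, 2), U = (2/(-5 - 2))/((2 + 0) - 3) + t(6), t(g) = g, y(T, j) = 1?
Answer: 103/7 ≈ 14.714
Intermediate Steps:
U = 44/7 (U = (2/(-5 - 2))/((2 + 0) - 3) + 6 = (2/(-7))/(2 - 3) + 6 = (2*(-1/7))/(-1) + 6 = -2/7*(-1) + 6 = 2/7 + 6 = 44/7 ≈ 6.2857)
G = 21 (G = 21*1 = 21)
G - U = 21 - 1*44/7 = 21 - 44/7 = 103/7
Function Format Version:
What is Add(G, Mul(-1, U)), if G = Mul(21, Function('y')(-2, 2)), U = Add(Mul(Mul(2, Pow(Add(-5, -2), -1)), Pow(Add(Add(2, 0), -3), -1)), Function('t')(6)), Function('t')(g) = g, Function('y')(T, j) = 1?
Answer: Rational(103, 7) ≈ 14.714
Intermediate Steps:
U = Rational(44, 7) (U = Add(Mul(Mul(2, Pow(Add(-5, -2), -1)), Pow(Add(Add(2, 0), -3), -1)), 6) = Add(Mul(Mul(2, Pow(-7, -1)), Pow(Add(2, -3), -1)), 6) = Add(Mul(Mul(2, Rational(-1, 7)), Pow(-1, -1)), 6) = Add(Mul(Rational(-2, 7), -1), 6) = Add(Rational(2, 7), 6) = Rational(44, 7) ≈ 6.2857)
G = 21 (G = Mul(21, 1) = 21)
Add(G, Mul(-1, U)) = Add(21, Mul(-1, Rational(44, 7))) = Add(21, Rational(-44, 7)) = Rational(103, 7)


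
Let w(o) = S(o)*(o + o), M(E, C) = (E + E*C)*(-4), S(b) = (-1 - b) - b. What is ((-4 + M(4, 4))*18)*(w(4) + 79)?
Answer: -10584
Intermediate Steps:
S(b) = -1 - 2*b
M(E, C) = -4*E - 4*C*E (M(E, C) = (E + C*E)*(-4) = -4*E - 4*C*E)
w(o) = 2*o*(-1 - 2*o) (w(o) = (-1 - 2*o)*(o + o) = (-1 - 2*o)*(2*o) = 2*o*(-1 - 2*o))
((-4 + M(4, 4))*18)*(w(4) + 79) = ((-4 - 4*4*(1 + 4))*18)*(-2*4*(1 + 2*4) + 79) = ((-4 - 4*4*5)*18)*(-2*4*(1 + 8) + 79) = ((-4 - 80)*18)*(-2*4*9 + 79) = (-84*18)*(-72 + 79) = -1512*7 = -10584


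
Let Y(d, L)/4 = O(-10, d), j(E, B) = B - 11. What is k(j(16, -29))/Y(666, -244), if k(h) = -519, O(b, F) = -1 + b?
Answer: 519/44 ≈ 11.795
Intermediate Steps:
j(E, B) = -11 + B
Y(d, L) = -44 (Y(d, L) = 4*(-1 - 10) = 4*(-11) = -44)
k(j(16, -29))/Y(666, -244) = -519/(-44) = -519*(-1/44) = 519/44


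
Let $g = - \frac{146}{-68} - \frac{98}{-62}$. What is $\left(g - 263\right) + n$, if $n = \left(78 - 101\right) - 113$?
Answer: $- \frac{416617}{1054} \approx -395.27$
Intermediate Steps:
$n = -136$ ($n = -23 - 113 = -136$)
$g = \frac{3929}{1054}$ ($g = \left(-146\right) \left(- \frac{1}{68}\right) - - \frac{49}{31} = \frac{73}{34} + \frac{49}{31} = \frac{3929}{1054} \approx 3.7277$)
$\left(g - 263\right) + n = \left(\frac{3929}{1054} - 263\right) - 136 = - \frac{273273}{1054} - 136 = - \frac{416617}{1054}$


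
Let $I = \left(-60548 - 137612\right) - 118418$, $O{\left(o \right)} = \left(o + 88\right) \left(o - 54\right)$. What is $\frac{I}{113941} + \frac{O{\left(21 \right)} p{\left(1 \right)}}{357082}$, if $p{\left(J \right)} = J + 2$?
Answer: $- \frac{10388531157}{3698752742} \approx -2.8087$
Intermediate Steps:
$O{\left(o \right)} = \left(-54 + o\right) \left(88 + o\right)$ ($O{\left(o \right)} = \left(88 + o\right) \left(-54 + o\right) = \left(-54 + o\right) \left(88 + o\right)$)
$I = -316578$ ($I = -198160 - 118418 = -316578$)
$p{\left(J \right)} = 2 + J$
$\frac{I}{113941} + \frac{O{\left(21 \right)} p{\left(1 \right)}}{357082} = - \frac{316578}{113941} + \frac{\left(-4752 + 21^{2} + 34 \cdot 21\right) \left(2 + 1\right)}{357082} = \left(-316578\right) \frac{1}{113941} + \left(-4752 + 441 + 714\right) 3 \cdot \frac{1}{357082} = - \frac{316578}{113941} + \left(-3597\right) 3 \cdot \frac{1}{357082} = - \frac{316578}{113941} - \frac{981}{32462} = - \frac{10388531157}{3698752742}$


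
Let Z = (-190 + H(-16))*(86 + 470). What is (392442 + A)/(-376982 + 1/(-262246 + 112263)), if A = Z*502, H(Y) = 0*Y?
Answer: 7894930839754/56540891307 ≈ 139.63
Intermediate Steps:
H(Y) = 0
Z = -105640 (Z = (-190 + 0)*(86 + 470) = -190*556 = -105640)
A = -53031280 (A = -105640*502 = -53031280)
(392442 + A)/(-376982 + 1/(-262246 + 112263)) = (392442 - 53031280)/(-376982 + 1/(-262246 + 112263)) = -52638838/(-376982 + 1/(-149983)) = -52638838/(-376982 - 1/149983) = -52638838/(-56540891307/149983) = -52638838*(-149983/56540891307) = 7894930839754/56540891307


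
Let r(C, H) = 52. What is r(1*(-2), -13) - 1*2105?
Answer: -2053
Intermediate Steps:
r(1*(-2), -13) - 1*2105 = 52 - 1*2105 = 52 - 2105 = -2053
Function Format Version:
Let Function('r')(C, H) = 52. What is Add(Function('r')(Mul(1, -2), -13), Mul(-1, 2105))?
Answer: -2053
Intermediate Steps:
Add(Function('r')(Mul(1, -2), -13), Mul(-1, 2105)) = Add(52, Mul(-1, 2105)) = Add(52, -2105) = -2053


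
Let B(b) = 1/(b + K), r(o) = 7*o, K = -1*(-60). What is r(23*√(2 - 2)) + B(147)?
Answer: 1/207 ≈ 0.0048309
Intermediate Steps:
K = 60
B(b) = 1/(60 + b) (B(b) = 1/(b + 60) = 1/(60 + b))
r(23*√(2 - 2)) + B(147) = 7*(23*√(2 - 2)) + 1/(60 + 147) = 7*(23*√0) + 1/207 = 7*(23*0) + 1/207 = 7*0 + 1/207 = 0 + 1/207 = 1/207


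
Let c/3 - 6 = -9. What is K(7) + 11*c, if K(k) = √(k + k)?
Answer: -99 + √14 ≈ -95.258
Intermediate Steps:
K(k) = √2*√k (K(k) = √(2*k) = √2*√k)
c = -9 (c = 18 + 3*(-9) = 18 - 27 = -9)
K(7) + 11*c = √2*√7 + 11*(-9) = √14 - 99 = -99 + √14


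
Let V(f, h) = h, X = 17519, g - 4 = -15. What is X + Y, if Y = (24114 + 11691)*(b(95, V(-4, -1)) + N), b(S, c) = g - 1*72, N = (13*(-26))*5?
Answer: -63464746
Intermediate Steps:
g = -11 (g = 4 - 15 = -11)
N = -1690 (N = -338*5 = -1690)
b(S, c) = -83 (b(S, c) = -11 - 1*72 = -11 - 72 = -83)
Y = -63482265 (Y = (24114 + 11691)*(-83 - 1690) = 35805*(-1773) = -63482265)
X + Y = 17519 - 63482265 = -63464746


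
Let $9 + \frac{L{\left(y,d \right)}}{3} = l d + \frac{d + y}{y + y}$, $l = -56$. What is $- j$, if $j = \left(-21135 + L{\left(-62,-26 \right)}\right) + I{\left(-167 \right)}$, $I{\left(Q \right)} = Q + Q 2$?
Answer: $\frac{536079}{31} \approx 17293.0$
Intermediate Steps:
$L{\left(y,d \right)} = -27 - 168 d + \frac{3 \left(d + y\right)}{2 y}$ ($L{\left(y,d \right)} = -27 + 3 \left(- 56 d + \frac{d + y}{y + y}\right) = -27 + 3 \left(- 56 d + \frac{d + y}{2 y}\right) = -27 - \left(168 d - \frac{3 \left(d + y\right)}{2 y}\right) = -27 - 168 d + \frac{3 \left(d + y\right)}{2 y}$)
$I{\left(Q \right)} = 3 Q$ ($I{\left(Q \right)} = Q + 2 Q = 3 Q$)
$j = - \frac{536079}{31}$ ($j = \left(-21135 - \left(- \frac{8685}{2} - \frac{39}{62}\right)\right) + 3 \left(-167\right) = \left(-21135 + \left(- \frac{51}{2} + 4368 + \frac{3}{2} \left(-26\right) \left(- \frac{1}{62}\right)\right)\right) - 501 = \left(-21135 + \left(- \frac{51}{2} + 4368 + \frac{39}{62}\right)\right) - 501 = \left(-21135 + \frac{134637}{31}\right) - 501 = - \frac{520548}{31} - 501 = - \frac{536079}{31} \approx -17293.0$)
$- j = \left(-1\right) \left(- \frac{536079}{31}\right) = \frac{536079}{31}$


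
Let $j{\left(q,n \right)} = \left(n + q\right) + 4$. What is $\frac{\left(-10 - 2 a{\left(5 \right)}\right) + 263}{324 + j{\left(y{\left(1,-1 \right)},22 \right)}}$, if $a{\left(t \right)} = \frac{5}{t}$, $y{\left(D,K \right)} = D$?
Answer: $\frac{251}{351} \approx 0.7151$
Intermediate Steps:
$j{\left(q,n \right)} = 4 + n + q$
$\frac{\left(-10 - 2 a{\left(5 \right)}\right) + 263}{324 + j{\left(y{\left(1,-1 \right)},22 \right)}} = \frac{\left(-10 - 2 \cdot \frac{5}{5}\right) + 263}{324 + \left(4 + 22 + 1\right)} = \frac{\left(-10 - 2 \cdot 5 \cdot \frac{1}{5}\right) + 263}{324 + 27} = \frac{\left(-10 - 2\right) + 263}{351} = \left(\left(-10 - 2\right) + 263\right) \frac{1}{351} = \left(-12 + 263\right) \frac{1}{351} = 251 \cdot \frac{1}{351} = \frac{251}{351}$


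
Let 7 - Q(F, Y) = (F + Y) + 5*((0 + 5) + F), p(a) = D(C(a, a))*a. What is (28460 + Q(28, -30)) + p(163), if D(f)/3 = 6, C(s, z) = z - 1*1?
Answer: 31238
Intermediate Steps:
C(s, z) = -1 + z (C(s, z) = z - 1 = -1 + z)
D(f) = 18 (D(f) = 3*6 = 18)
p(a) = 18*a
Q(F, Y) = -18 - Y - 6*F (Q(F, Y) = 7 - ((F + Y) + 5*((0 + 5) + F)) = 7 - ((F + Y) + 5*(5 + F)) = 7 - ((F + Y) + (25 + 5*F)) = 7 - (25 + Y + 6*F) = 7 + (-25 - Y - 6*F) = -18 - Y - 6*F)
(28460 + Q(28, -30)) + p(163) = (28460 + (-18 - 1*(-30) - 6*28)) + 18*163 = (28460 + (-18 + 30 - 168)) + 2934 = (28460 - 156) + 2934 = 28304 + 2934 = 31238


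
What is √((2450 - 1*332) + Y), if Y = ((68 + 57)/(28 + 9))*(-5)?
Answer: 17*√9953/37 ≈ 45.838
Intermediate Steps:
Y = -625/37 (Y = (125/37)*(-5) = -625/37 ≈ -16.892)
√((2450 - 1*332) + Y) = √((2450 - 1*332) - 625/37) = √((2450 - 332) - 625/37) = √(2118 - 625/37) = √(77741/37) = 17*√9953/37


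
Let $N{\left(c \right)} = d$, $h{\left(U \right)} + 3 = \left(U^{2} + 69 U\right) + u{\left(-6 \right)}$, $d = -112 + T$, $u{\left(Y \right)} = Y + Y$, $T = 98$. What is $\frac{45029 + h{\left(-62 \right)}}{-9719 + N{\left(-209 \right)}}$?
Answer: $- \frac{44580}{9733} \approx -4.5803$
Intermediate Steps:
$u{\left(Y \right)} = 2 Y$
$d = -14$ ($d = -112 + 98 = -14$)
$h{\left(U \right)} = -15 + U^{2} + 69 U$ ($h{\left(U \right)} = -3 + \left(\left(U^{2} + 69 U\right) + 2 \left(-6\right)\right) = -3 - \left(12 - U^{2} - 69 U\right) = -3 + \left(-12 + U^{2} + 69 U\right) = -15 + U^{2} + 69 U$)
$N{\left(c \right)} = -14$
$\frac{45029 + h{\left(-62 \right)}}{-9719 + N{\left(-209 \right)}} = \frac{45029 + \left(-15 + \left(-62\right)^{2} + 69 \left(-62\right)\right)}{-9719 - 14} = \frac{45029 - 449}{-9733} = \left(45029 - 449\right) \left(- \frac{1}{9733}\right) = 44580 \left(- \frac{1}{9733}\right) = - \frac{44580}{9733}$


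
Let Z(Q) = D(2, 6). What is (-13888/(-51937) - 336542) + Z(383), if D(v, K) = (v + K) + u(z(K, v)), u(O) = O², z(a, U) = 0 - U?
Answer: -17478344722/51937 ≈ -3.3653e+5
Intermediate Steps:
z(a, U) = -U
D(v, K) = K + v + v² (D(v, K) = (v + K) + (-v)² = (K + v) + v² = K + v + v²)
Z(Q) = 12 (Z(Q) = 6 + 2 + 2² = 6 + 2 + 4 = 12)
(-13888/(-51937) - 336542) + Z(383) = (-13888/(-51937) - 336542) + 12 = (-13888*(-1/51937) - 336542) + 12 = (13888/51937 - 336542) + 12 = -17478967966/51937 + 12 = -17478344722/51937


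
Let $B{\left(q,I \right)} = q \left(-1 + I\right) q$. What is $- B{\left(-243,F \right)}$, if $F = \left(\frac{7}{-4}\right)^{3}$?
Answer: $\frac{24032943}{64} \approx 3.7551 \cdot 10^{5}$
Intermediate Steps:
$F = - \frac{343}{64}$ ($F = \left(7 \left(- \frac{1}{4}\right)\right)^{3} = \left(- \frac{7}{4}\right)^{3} = - \frac{343}{64} \approx -5.3594$)
$B{\left(q,I \right)} = q^{2} \left(-1 + I\right)$
$- B{\left(-243,F \right)} = - \left(-243\right)^{2} \left(-1 - \frac{343}{64}\right) = - \frac{59049 \left(-407\right)}{64} = \left(-1\right) \left(- \frac{24032943}{64}\right) = \frac{24032943}{64}$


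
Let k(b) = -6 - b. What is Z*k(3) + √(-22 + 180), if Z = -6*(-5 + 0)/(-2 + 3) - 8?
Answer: -198 + √158 ≈ -185.43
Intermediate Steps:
Z = 22 (Z = -(-30)/1 - 8 = -(-30) - 8 = -6*(-5) - 8 = 30 - 8 = 22)
Z*k(3) + √(-22 + 180) = 22*(-6 - 1*3) + √(-22 + 180) = 22*(-6 - 3) + √158 = 22*(-9) + √158 = -198 + √158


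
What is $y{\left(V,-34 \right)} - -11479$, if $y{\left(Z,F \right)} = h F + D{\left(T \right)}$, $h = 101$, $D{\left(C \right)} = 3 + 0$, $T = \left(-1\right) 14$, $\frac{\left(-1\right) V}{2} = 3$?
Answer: $8048$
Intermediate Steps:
$V = -6$ ($V = \left(-2\right) 3 = -6$)
$T = -14$
$D{\left(C \right)} = 3$
$y{\left(Z,F \right)} = 3 + 101 F$ ($y{\left(Z,F \right)} = 101 F + 3 = 3 + 101 F$)
$y{\left(V,-34 \right)} - -11479 = \left(3 + 101 \left(-34\right)\right) - -11479 = \left(3 - 3434\right) + 11479 = -3431 + 11479 = 8048$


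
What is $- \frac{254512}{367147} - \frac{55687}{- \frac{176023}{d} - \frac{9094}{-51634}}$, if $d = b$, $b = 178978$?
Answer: $\frac{94470206892824928314}{1369668620980275} \approx 68973.0$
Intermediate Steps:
$d = 178978$
$- \frac{254512}{367147} - \frac{55687}{- \frac{176023}{d} - \frac{9094}{-51634}} = - \frac{254512}{367147} - \frac{55687}{- \frac{176023}{178978} - \frac{9094}{-51634}} = \left(-254512\right) \frac{1}{367147} - \frac{55687}{\left(-176023\right) \frac{1}{178978} - - \frac{4547}{25817}} = - \frac{254512}{367147} - \frac{55687}{- \frac{176023}{178978} + \frac{4547}{25817}} = - \frac{254512}{367147} - \frac{55687}{- \frac{3730572825}{4620675026}} = - \frac{254512}{367147} - - \frac{257311530172862}{3730572825} = - \frac{254512}{367147} + \frac{257311530172862}{3730572825} = \frac{94470206892824928314}{1369668620980275}$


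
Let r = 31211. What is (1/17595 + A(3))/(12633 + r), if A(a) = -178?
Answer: -3131909/771435180 ≈ -0.0040598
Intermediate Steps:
(1/17595 + A(3))/(12633 + r) = (1/17595 - 178)/(12633 + 31211) = (1/17595 - 178)/43844 = -3131909/17595*1/43844 = -3131909/771435180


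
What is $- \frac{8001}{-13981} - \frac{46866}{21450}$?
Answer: $- \frac{7327456}{4543825} \approx -1.6126$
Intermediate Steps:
$- \frac{8001}{-13981} - \frac{46866}{21450} = \left(-8001\right) \left(- \frac{1}{13981}\right) - \frac{7811}{3575} = \frac{8001}{13981} - \frac{7811}{3575} = - \frac{7327456}{4543825}$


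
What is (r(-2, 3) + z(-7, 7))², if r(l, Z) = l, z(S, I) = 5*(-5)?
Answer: 729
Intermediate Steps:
z(S, I) = -25
(r(-2, 3) + z(-7, 7))² = (-2 - 25)² = (-27)² = 729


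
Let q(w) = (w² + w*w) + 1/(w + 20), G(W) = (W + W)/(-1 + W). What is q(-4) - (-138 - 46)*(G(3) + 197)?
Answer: 589313/16 ≈ 36832.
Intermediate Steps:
G(W) = 2*W/(-1 + W) (G(W) = (2*W)/(-1 + W) = 2*W/(-1 + W))
q(w) = 1/(20 + w) + 2*w² (q(w) = (w² + w²) + 1/(20 + w) = 2*w² + 1/(20 + w) = 1/(20 + w) + 2*w²)
q(-4) - (-138 - 46)*(G(3) + 197) = (1 + 2*(-4)³ + 40*(-4)²)/(20 - 4) - (-138 - 46)*(2*3/(-1 + 3) + 197) = (1 + 2*(-64) + 40*16)/16 - (-184)*(2*3/2 + 197) = (1 - 128 + 640)/16 - (-184)*(2*3*(½) + 197) = (1/16)*513 - (-184)*(3 + 197) = 513/16 - (-184)*200 = 513/16 - 1*(-36800) = 513/16 + 36800 = 589313/16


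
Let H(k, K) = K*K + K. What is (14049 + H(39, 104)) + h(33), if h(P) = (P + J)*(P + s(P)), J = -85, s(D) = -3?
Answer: 23409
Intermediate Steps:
H(k, K) = K + K² (H(k, K) = K² + K = K + K²)
h(P) = (-85 + P)*(-3 + P) (h(P) = (P - 85)*(P - 3) = (-85 + P)*(-3 + P))
(14049 + H(39, 104)) + h(33) = (14049 + 104*(1 + 104)) + (255 + 33² - 88*33) = (14049 + 104*105) + (255 + 1089 - 2904) = (14049 + 10920) - 1560 = 24969 - 1560 = 23409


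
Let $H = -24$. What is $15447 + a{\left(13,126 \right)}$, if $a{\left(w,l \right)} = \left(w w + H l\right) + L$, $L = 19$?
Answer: $12611$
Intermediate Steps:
$a{\left(w,l \right)} = 19 + w^{2} - 24 l$ ($a{\left(w,l \right)} = \left(w w - 24 l\right) + 19 = \left(w^{2} - 24 l\right) + 19 = 19 + w^{2} - 24 l$)
$15447 + a{\left(13,126 \right)} = 15447 + \left(19 + 13^{2} - 3024\right) = 15447 + \left(19 + 169 - 3024\right) = 15447 - 2836 = 12611$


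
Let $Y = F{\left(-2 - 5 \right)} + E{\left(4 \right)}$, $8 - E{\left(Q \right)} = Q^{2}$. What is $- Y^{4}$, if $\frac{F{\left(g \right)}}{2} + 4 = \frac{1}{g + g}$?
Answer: $- \frac{163047361}{2401} \approx -67908.0$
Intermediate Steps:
$F{\left(g \right)} = -8 + \frac{1}{g}$ ($F{\left(g \right)} = -8 + \frac{2}{g + g} = -8 + \frac{2}{2 g} = -8 + 2 \frac{1}{2 g} = -8 + \frac{1}{g}$)
$E{\left(Q \right)} = 8 - Q^{2}$
$Y = - \frac{113}{7}$ ($Y = \left(-8 + \frac{1}{-2 - 5}\right) + \left(8 - 4^{2}\right) = \left(-8 + \frac{1}{-7}\right) + \left(8 - 16\right) = \left(-8 - \frac{1}{7}\right) + \left(8 - 16\right) = - \frac{57}{7} - 8 = - \frac{113}{7} \approx -16.143$)
$- Y^{4} = - \left(- \frac{113}{7}\right)^{4} = \left(-1\right) \frac{163047361}{2401} = - \frac{163047361}{2401}$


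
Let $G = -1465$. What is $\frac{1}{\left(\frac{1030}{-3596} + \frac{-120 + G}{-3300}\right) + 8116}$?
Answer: $\frac{593340}{4815662473} \approx 0.00012321$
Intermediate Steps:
$\frac{1}{\left(\frac{1030}{-3596} + \frac{-120 + G}{-3300}\right) + 8116} = \frac{1}{\left(\frac{1030}{-3596} + \frac{-120 - 1465}{-3300}\right) + 8116} = \frac{1}{\left(1030 \left(- \frac{1}{3596}\right) - - \frac{317}{660}\right) + 8116} = \frac{1}{\left(- \frac{515}{1798} + \frac{317}{660}\right) + 8116} = \frac{1}{\frac{115033}{593340} + 8116} = \frac{1}{\frac{4815662473}{593340}} = \frac{593340}{4815662473}$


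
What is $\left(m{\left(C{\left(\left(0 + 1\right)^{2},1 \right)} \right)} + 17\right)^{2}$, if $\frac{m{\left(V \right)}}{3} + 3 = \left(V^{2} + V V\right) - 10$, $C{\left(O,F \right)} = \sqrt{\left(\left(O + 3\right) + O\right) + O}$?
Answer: $196$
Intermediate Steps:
$C{\left(O,F \right)} = \sqrt{3 + 3 O}$ ($C{\left(O,F \right)} = \sqrt{\left(\left(3 + O\right) + O\right) + O} = \sqrt{\left(3 + 2 O\right) + O} = \sqrt{3 + 3 O}$)
$m{\left(V \right)} = -39 + 6 V^{2}$ ($m{\left(V \right)} = -9 + 3 \left(\left(V^{2} + V V\right) - 10\right) = -9 + 3 \left(\left(V^{2} + V^{2}\right) - 10\right) = -9 + 3 \left(2 V^{2} - 10\right) = -9 + 3 \left(-10 + 2 V^{2}\right) = -9 + \left(-30 + 6 V^{2}\right) = -39 + 6 V^{2}$)
$\left(m{\left(C{\left(\left(0 + 1\right)^{2},1 \right)} \right)} + 17\right)^{2} = \left(\left(-39 + 6 \left(\sqrt{3 + 3 \left(0 + 1\right)^{2}}\right)^{2}\right) + 17\right)^{2} = \left(\left(-39 + 6 \left(\sqrt{3 + 3 \cdot 1^{2}}\right)^{2}\right) + 17\right)^{2} = \left(\left(-39 + 6 \left(\sqrt{3 + 3 \cdot 1}\right)^{2}\right) + 17\right)^{2} = \left(\left(-39 + 6 \left(\sqrt{3 + 3}\right)^{2}\right) + 17\right)^{2} = \left(\left(-39 + 6 \left(\sqrt{6}\right)^{2}\right) + 17\right)^{2} = \left(\left(-39 + 6 \cdot 6\right) + 17\right)^{2} = \left(\left(-39 + 36\right) + 17\right)^{2} = \left(-3 + 17\right)^{2} = 14^{2} = 196$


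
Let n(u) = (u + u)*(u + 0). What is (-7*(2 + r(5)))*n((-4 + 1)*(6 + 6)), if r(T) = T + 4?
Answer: -199584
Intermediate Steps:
n(u) = 2*u² (n(u) = (2*u)*u = 2*u²)
r(T) = 4 + T
(-7*(2 + r(5)))*n((-4 + 1)*(6 + 6)) = (-7*(2 + (4 + 5)))*(2*((-4 + 1)*(6 + 6))²) = (-7*(2 + 9))*(2*(-3*12)²) = (-7*11)*(2*(-36)²) = -154*1296 = -77*2592 = -199584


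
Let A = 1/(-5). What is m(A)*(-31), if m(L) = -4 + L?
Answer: 651/5 ≈ 130.20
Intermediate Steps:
A = -1/5 ≈ -0.20000
m(A)*(-31) = (-4 - 1/5)*(-31) = -21/5*(-31) = 651/5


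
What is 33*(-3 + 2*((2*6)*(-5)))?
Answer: -4059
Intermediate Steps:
33*(-3 + 2*((2*6)*(-5))) = 33*(-3 + 2*(12*(-5))) = 33*(-3 + 2*(-60)) = 33*(-3 - 120) = 33*(-123) = -4059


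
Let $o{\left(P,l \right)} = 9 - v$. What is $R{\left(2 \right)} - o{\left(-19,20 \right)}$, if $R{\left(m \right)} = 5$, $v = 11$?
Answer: $7$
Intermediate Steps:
$o{\left(P,l \right)} = -2$ ($o{\left(P,l \right)} = 9 - 11 = -2$)
$R{\left(2 \right)} - o{\left(-19,20 \right)} = 5 - -2 = 5 + 2 = 7$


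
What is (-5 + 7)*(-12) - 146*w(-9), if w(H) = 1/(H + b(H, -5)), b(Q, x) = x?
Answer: -95/7 ≈ -13.571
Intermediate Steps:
w(H) = 1/(-5 + H) (w(H) = 1/(H - 5) = 1/(-5 + H))
(-5 + 7)*(-12) - 146*w(-9) = (-5 + 7)*(-12) - 146/(-5 - 9) = 2*(-12) - 146/(-14) = -24 - 146*(-1/14) = -24 + 73/7 = -95/7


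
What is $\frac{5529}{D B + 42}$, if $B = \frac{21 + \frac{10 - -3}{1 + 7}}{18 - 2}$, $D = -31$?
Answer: $- \frac{707712}{235} \approx -3011.5$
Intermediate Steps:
$B = \frac{181}{128}$ ($B = \frac{21 + \frac{10 + 3}{8}}{16} = \left(21 + 13 \cdot \frac{1}{8}\right) \frac{1}{16} = \left(21 + \frac{13}{8}\right) \frac{1}{16} = \frac{181}{8} \cdot \frac{1}{16} = \frac{181}{128} \approx 1.4141$)
$\frac{5529}{D B + 42} = \frac{5529}{\left(-31\right) \frac{181}{128} + 42} = \frac{5529}{- \frac{5611}{128} + 42} = \frac{5529}{- \frac{235}{128}} = 5529 \left(- \frac{128}{235}\right) = - \frac{707712}{235}$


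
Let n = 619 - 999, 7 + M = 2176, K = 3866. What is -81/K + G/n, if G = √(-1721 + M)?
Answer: -81/3866 - 2*√7/95 ≈ -0.076652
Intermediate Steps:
M = 2169 (M = -7 + 2176 = 2169)
n = -380
G = 8*√7 (G = √(-1721 + 2169) = √448 = 8*√7 ≈ 21.166)
-81/K + G/n = -81/3866 + (8*√7)/(-380) = -81*1/3866 + (8*√7)*(-1/380) = -81/3866 - 2*√7/95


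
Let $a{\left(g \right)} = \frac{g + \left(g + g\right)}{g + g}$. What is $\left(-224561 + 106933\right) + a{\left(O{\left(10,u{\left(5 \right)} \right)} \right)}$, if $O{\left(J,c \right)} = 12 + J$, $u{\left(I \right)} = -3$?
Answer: $- \frac{235253}{2} \approx -1.1763 \cdot 10^{5}$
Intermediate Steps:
$a{\left(g \right)} = \frac{3}{2}$ ($a{\left(g \right)} = \frac{g + 2 g}{2 g} = 3 g \frac{1}{2 g} = \frac{3}{2}$)
$\left(-224561 + 106933\right) + a{\left(O{\left(10,u{\left(5 \right)} \right)} \right)} = \left(-224561 + 106933\right) + \frac{3}{2} = -117628 + \frac{3}{2} = - \frac{235253}{2}$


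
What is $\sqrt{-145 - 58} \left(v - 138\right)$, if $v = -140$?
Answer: $- 278 i \sqrt{203} \approx - 3960.9 i$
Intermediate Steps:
$\sqrt{-145 - 58} \left(v - 138\right) = \sqrt{-145 - 58} \left(-140 - 138\right) = \sqrt{-203} \left(-278\right) = i \sqrt{203} \left(-278\right) = - 278 i \sqrt{203}$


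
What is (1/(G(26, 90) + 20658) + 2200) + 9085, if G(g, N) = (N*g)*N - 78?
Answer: 2608866301/231180 ≈ 11285.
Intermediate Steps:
G(g, N) = -78 + g*N**2 (G(g, N) = g*N**2 - 78 = -78 + g*N**2)
(1/(G(26, 90) + 20658) + 2200) + 9085 = (1/((-78 + 26*90**2) + 20658) + 2200) + 9085 = (1/((-78 + 26*8100) + 20658) + 2200) + 9085 = (1/((-78 + 210600) + 20658) + 2200) + 9085 = (1/(210522 + 20658) + 2200) + 9085 = (1/231180 + 2200) + 9085 = 508596001/231180 + 9085 = 2608866301/231180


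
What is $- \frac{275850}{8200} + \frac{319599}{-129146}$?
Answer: $- \frac{382456359}{10589972} \approx -36.115$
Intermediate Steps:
$- \frac{275850}{8200} + \frac{319599}{-129146} = \left(-275850\right) \frac{1}{8200} + 319599 \left(- \frac{1}{129146}\right) = - \frac{5517}{164} - \frac{319599}{129146} = - \frac{382456359}{10589972}$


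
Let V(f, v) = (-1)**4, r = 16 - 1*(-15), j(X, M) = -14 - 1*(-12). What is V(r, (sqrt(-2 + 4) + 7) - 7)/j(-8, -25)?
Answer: -1/2 ≈ -0.50000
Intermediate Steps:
j(X, M) = -2 (j(X, M) = -14 + 12 = -2)
r = 31 (r = 16 + 15 = 31)
V(f, v) = 1
V(r, (sqrt(-2 + 4) + 7) - 7)/j(-8, -25) = 1/(-2) = 1*(-1/2) = -1/2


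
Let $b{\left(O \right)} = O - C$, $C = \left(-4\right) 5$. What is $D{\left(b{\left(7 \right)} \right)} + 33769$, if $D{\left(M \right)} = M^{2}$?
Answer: $34498$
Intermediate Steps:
$C = -20$
$b{\left(O \right)} = 20 + O$ ($b{\left(O \right)} = O - -20 = O + 20 = 20 + O$)
$D{\left(b{\left(7 \right)} \right)} + 33769 = \left(20 + 7\right)^{2} + 33769 = 27^{2} + 33769 = 729 + 33769 = 34498$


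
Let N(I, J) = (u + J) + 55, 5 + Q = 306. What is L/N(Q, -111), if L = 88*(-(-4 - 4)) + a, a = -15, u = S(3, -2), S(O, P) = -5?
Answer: -689/61 ≈ -11.295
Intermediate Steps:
Q = 301 (Q = -5 + 306 = 301)
u = -5
N(I, J) = 50 + J (N(I, J) = (-5 + J) + 55 = 50 + J)
L = 689 (L = 88*(-(-4 - 4)) - 15 = 88*(-1*(-8)) - 15 = 88*8 - 15 = 704 - 15 = 689)
L/N(Q, -111) = 689/(50 - 111) = 689/(-61) = 689*(-1/61) = -689/61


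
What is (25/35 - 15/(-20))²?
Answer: 1681/784 ≈ 2.1441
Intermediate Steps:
(25/35 - 15/(-20))² = (25*(1/35) - 15*(-1/20))² = (5/7 + ¾)² = (41/28)² = 1681/784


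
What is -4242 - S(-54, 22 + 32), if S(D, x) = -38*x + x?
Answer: -2244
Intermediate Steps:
S(D, x) = -37*x
-4242 - S(-54, 22 + 32) = -4242 - (-37)*(22 + 32) = -4242 - (-37)*54 = -4242 - 1*(-1998) = -4242 + 1998 = -2244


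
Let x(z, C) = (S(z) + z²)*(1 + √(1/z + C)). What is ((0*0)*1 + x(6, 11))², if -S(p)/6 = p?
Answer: 0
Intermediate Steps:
S(p) = -6*p
x(z, C) = (1 + √(C + 1/z))*(z² - 6*z) (x(z, C) = (-6*z + z²)*(1 + √(1/z + C)) = (z² - 6*z)*(1 + √(C + 1/z)) = (1 + √(C + 1/z))*(z² - 6*z))
((0*0)*1 + x(6, 11))² = ((0*0)*1 + 6*(-6 + 6 - 6*√6*√(1 + 11*6)/6 + 6*√((1 + 11*6)/6)))² = (0*1 + 6*(-6 + 6 - 6*√6*√(1 + 66)/6 + 6*√((1 + 66)/6)))² = (0 + 6*(-6 + 6 - 6*√402/6 + 6*√((⅙)*67)))² = (0 + 6*(-6 + 6 - √402 + 6*√(67/6)))² = (0 + 6*(-6 + 6 - √402 + 6*(√402/6)))² = (0 + 6*(-6 + 6 - √402 + √402))² = (0 + 6*0)² = (0 + 0)² = 0² = 0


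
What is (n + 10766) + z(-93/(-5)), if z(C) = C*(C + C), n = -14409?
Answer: -73777/25 ≈ -2951.1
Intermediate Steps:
z(C) = 2*C² (z(C) = C*(2*C) = 2*C²)
(n + 10766) + z(-93/(-5)) = (-14409 + 10766) + 2*(-93/(-5))² = -3643 + 2*(-93*(-⅕))² = -3643 + 2*(93/5)² = -3643 + 2*(8649/25) = -3643 + 17298/25 = -73777/25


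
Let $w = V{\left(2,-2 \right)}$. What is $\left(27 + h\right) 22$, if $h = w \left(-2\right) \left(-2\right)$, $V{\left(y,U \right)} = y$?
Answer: $770$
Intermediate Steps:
$w = 2$
$h = 8$ ($h = 2 \left(-2\right) \left(-2\right) = \left(-4\right) \left(-2\right) = 8$)
$\left(27 + h\right) 22 = \left(27 + 8\right) 22 = 35 \cdot 22 = 770$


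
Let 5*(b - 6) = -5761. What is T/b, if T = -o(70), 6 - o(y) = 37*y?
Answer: -12920/5731 ≈ -2.2544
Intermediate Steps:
b = -5731/5 (b = 6 + (⅕)*(-5761) = 6 - 5761/5 = -5731/5 ≈ -1146.2)
o(y) = 6 - 37*y
T = 2584 (T = -(6 - 37*70) = -(6 - 2590) = -1*(-2584) = 2584)
T/b = 2584/(-5731/5) = 2584*(-5/5731) = -12920/5731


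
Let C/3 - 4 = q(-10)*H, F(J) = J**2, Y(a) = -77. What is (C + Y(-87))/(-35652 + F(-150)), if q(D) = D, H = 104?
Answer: 3185/13152 ≈ 0.24217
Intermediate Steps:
C = -3108 (C = 12 + 3*(-10*104) = 12 + 3*(-1040) = 12 - 3120 = -3108)
(C + Y(-87))/(-35652 + F(-150)) = (-3108 - 77)/(-35652 + (-150)**2) = -3185/(-35652 + 22500) = -3185/(-13152) = -3185*(-1/13152) = 3185/13152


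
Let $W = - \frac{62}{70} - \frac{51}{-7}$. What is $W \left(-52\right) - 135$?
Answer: $- \frac{2339}{5} \approx -467.8$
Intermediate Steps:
$W = \frac{32}{5}$ ($W = \left(-62\right) \frac{1}{70} - - \frac{51}{7} = - \frac{31}{35} + \frac{51}{7} = \frac{32}{5} \approx 6.4$)
$W \left(-52\right) - 135 = \frac{32}{5} \left(-52\right) - 135 = - \frac{1664}{5} - 135 = - \frac{2339}{5}$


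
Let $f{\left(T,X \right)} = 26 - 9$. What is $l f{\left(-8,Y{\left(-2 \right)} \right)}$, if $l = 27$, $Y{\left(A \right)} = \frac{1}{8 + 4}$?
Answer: $459$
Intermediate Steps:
$Y{\left(A \right)} = \frac{1}{12}$
$f{\left(T,X \right)} = 17$ ($f{\left(T,X \right)} = 26 - 9 = 17$)
$l f{\left(-8,Y{\left(-2 \right)} \right)} = 27 \cdot 17 = 459$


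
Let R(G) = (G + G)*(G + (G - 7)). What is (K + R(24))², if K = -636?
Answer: 1774224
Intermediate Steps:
R(G) = 2*G*(-7 + 2*G) (R(G) = (2*G)*(G + (-7 + G)) = (2*G)*(-7 + 2*G) = 2*G*(-7 + 2*G))
(K + R(24))² = (-636 + 2*24*(-7 + 2*24))² = (-636 + 2*24*(-7 + 48))² = (-636 + 2*24*41)² = (-636 + 1968)² = 1332² = 1774224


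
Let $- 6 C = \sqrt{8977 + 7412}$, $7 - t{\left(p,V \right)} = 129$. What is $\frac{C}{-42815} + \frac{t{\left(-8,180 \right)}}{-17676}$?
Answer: $\frac{61}{8838} + \frac{\sqrt{1821}}{85630} \approx 0.0074004$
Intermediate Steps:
$t{\left(p,V \right)} = -122$ ($t{\left(p,V \right)} = 7 - 129 = -122$)
$C = - \frac{\sqrt{1821}}{2}$ ($C = - \frac{\sqrt{8977 + 7412}}{6} = - \frac{\sqrt{16389}}{6} = - \frac{3 \sqrt{1821}}{6} = - \frac{\sqrt{1821}}{2} \approx -21.337$)
$\frac{C}{-42815} + \frac{t{\left(-8,180 \right)}}{-17676} = \frac{\left(- \frac{1}{2}\right) \sqrt{1821}}{-42815} - \frac{122}{-17676} = - \frac{\sqrt{1821}}{2} \left(- \frac{1}{42815}\right) - - \frac{61}{8838} = \frac{\sqrt{1821}}{85630} + \frac{61}{8838} = \frac{61}{8838} + \frac{\sqrt{1821}}{85630}$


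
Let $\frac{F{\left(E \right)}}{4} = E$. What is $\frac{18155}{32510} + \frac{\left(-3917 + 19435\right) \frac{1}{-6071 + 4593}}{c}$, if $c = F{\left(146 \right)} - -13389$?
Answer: $\frac{37443427639}{67139957594} \approx 0.55769$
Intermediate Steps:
$F{\left(E \right)} = 4 E$
$c = 13973$ ($c = 4 \cdot 146 - -13389 = 584 + 13389 = 13973$)
$\frac{18155}{32510} + \frac{\left(-3917 + 19435\right) \frac{1}{-6071 + 4593}}{c} = \frac{18155}{32510} + \frac{\left(-3917 + 19435\right) \frac{1}{-6071 + 4593}}{13973} = 18155 \cdot \frac{1}{32510} + \frac{15518}{-1478} \cdot \frac{1}{13973} = \frac{3631}{6502} + 15518 \left(- \frac{1}{1478}\right) \frac{1}{13973} = \frac{3631}{6502} - \frac{7759}{10326047} = \frac{37443427639}{67139957594}$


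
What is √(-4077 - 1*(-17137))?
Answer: 2*√3265 ≈ 114.28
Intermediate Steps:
√(-4077 - 1*(-17137)) = √(-4077 + 17137) = √13060 = 2*√3265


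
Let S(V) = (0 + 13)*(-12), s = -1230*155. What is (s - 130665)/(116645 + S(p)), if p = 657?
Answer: -321315/116489 ≈ -2.7583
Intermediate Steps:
s = -190650
S(V) = -156 (S(V) = 13*(-12) = -156)
(s - 130665)/(116645 + S(p)) = (-190650 - 130665)/(116645 - 156) = -321315/116489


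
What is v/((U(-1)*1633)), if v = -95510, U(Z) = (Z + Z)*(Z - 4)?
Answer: -9551/1633 ≈ -5.8487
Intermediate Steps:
U(Z) = 2*Z*(-4 + Z) (U(Z) = (2*Z)*(-4 + Z) = 2*Z*(-4 + Z))
v/((U(-1)*1633)) = -95510*(-1/(3266*(-4 - 1))) = -95510/((2*(-1)*(-5))*1633) = -95510/(10*1633) = -95510/16330 = -95510*1/16330 = -9551/1633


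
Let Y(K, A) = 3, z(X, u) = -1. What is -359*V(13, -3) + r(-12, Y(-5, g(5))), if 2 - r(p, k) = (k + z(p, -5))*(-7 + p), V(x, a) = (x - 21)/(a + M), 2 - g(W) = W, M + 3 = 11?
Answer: 3072/5 ≈ 614.40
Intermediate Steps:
M = 8 (M = -3 + 11 = 8)
g(W) = 2 - W
V(x, a) = (-21 + x)/(8 + a) (V(x, a) = (x - 21)/(a + 8) = (-21 + x)/(8 + a))
r(p, k) = 2 - (-1 + k)*(-7 + p) (r(p, k) = 2 - (k - 1)*(-7 + p) = 2 - (-1 + k)*(-7 + p))
-359*V(13, -3) + r(-12, Y(-5, g(5))) = -359*(-21 + 13)/(8 - 3) + (-5 - 12 + 7*3 - 1*3*(-12)) = -359*(-8)/5 + (-5 - 12 + 21 + 36) = -359*(-8)/5 + 40 = -359*(-8/5) + 40 = 2872/5 + 40 = 3072/5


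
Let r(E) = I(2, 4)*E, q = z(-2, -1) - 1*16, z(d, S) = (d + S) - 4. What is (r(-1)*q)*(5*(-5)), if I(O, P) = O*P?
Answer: -4600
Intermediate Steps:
z(d, S) = -4 + S + d (z(d, S) = (S + d) - 4 = -4 + S + d)
q = -23 (q = (-4 - 1 - 2) - 1*16 = -7 - 16 = -23)
r(E) = 8*E (r(E) = (2*4)*E = 8*E)
(r(-1)*q)*(5*(-5)) = ((8*(-1))*(-23))*(5*(-5)) = -8*(-23)*(-25) = 184*(-25) = -4600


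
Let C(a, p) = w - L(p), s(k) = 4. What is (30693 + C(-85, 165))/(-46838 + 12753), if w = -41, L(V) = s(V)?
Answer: -30648/34085 ≈ -0.89916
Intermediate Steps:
L(V) = 4
C(a, p) = -45 (C(a, p) = -41 - 1*4 = -41 - 4 = -45)
(30693 + C(-85, 165))/(-46838 + 12753) = (30693 - 45)/(-46838 + 12753) = 30648/(-34085) = 30648*(-1/34085) = -30648/34085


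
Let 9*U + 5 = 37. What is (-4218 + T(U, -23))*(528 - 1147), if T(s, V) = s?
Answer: 23478670/9 ≈ 2.6087e+6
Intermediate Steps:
U = 32/9 (U = -5/9 + (⅑)*37 = -5/9 + 37/9 = 32/9 ≈ 3.5556)
(-4218 + T(U, -23))*(528 - 1147) = (-4218 + 32/9)*(528 - 1147) = -37930/9*(-619) = 23478670/9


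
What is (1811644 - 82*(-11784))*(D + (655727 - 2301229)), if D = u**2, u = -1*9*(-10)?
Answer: -4548591412664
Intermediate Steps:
u = 90 (u = -9*(-10) = 90)
D = 8100 (D = 90**2 = 8100)
(1811644 - 82*(-11784))*(D + (655727 - 2301229)) = (1811644 - 82*(-11784))*(8100 + (655727 - 2301229)) = (1811644 + 966288)*(8100 - 1645502) = 2777932*(-1637402) = -4548591412664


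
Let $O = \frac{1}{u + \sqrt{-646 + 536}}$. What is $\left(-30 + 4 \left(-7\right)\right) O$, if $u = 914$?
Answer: $- \frac{26506}{417753} + \frac{29 i \sqrt{110}}{417753} \approx -0.063449 + 0.00072807 i$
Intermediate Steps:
$O = \frac{1}{914 + i \sqrt{110}}$ ($O = \frac{1}{914 + \sqrt{-646 + 536}} = \frac{1}{914 + \sqrt{-110}} = \frac{1}{914 + i \sqrt{110}} \approx 0.0010939 - 1.255 \cdot 10^{-5} i$)
$\left(-30 + 4 \left(-7\right)\right) O = \left(-30 + 4 \left(-7\right)\right) \left(\frac{457}{417753} - \frac{i \sqrt{110}}{835506}\right) = \left(-30 - 28\right) \left(\frac{457}{417753} - \frac{i \sqrt{110}}{835506}\right) = - 58 \left(\frac{457}{417753} - \frac{i \sqrt{110}}{835506}\right) = - \frac{26506}{417753} + \frac{29 i \sqrt{110}}{417753}$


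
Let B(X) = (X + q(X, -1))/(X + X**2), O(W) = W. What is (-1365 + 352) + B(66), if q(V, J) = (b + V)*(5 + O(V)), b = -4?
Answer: -2237509/2211 ≈ -1012.0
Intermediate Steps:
q(V, J) = (-4 + V)*(5 + V)
B(X) = (-20 + X**2 + 2*X)/(X + X**2) (B(X) = (X + (-20 + X + X**2))/(X + X**2) = (-20 + X**2 + 2*X)/(X + X**2))
(-1365 + 352) + B(66) = (-1365 + 352) + (-20 + 66**2 + 2*66)/(66*(1 + 66)) = -1013 + (1/66)*(-20 + 4356 + 132)/67 = -1013 + (1/66)*(1/67)*4468 = -1013 + 2234/2211 = -2237509/2211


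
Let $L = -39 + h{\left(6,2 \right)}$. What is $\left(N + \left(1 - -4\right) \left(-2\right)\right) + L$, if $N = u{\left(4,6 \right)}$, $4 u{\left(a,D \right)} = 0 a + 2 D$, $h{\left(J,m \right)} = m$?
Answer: $-44$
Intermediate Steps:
$u{\left(a,D \right)} = \frac{D}{2}$ ($u{\left(a,D \right)} = \frac{0 a + 2 D}{4} = \frac{0 + 2 D}{4} = \frac{2 D}{4} = \frac{D}{2}$)
$L = -37$ ($L = -39 + 2 = -37$)
$N = 3$ ($N = \frac{1}{2} \cdot 6 = 3$)
$\left(N + \left(1 - -4\right) \left(-2\right)\right) + L = \left(3 + \left(1 - -4\right) \left(-2\right)\right) - 37 = \left(3 + \left(1 + 4\right) \left(-2\right)\right) - 37 = \left(3 + 5 \left(-2\right)\right) - 37 = \left(3 - 10\right) - 37 = -7 - 37 = -44$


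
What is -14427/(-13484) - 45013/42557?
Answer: 7014547/573838588 ≈ 0.012224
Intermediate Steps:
-14427/(-13484) - 45013/42557 = -14427*(-1/13484) - 45013*1/42557 = 14427/13484 - 45013/42557 = 7014547/573838588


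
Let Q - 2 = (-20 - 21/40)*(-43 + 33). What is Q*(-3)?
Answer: -2487/4 ≈ -621.75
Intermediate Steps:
Q = 829/4 (Q = 2 + (-20 - 21/40)*(-43 + 33) = 2 + (-20 - 21*1/40)*(-10) = 2 + (-20 - 21/40)*(-10) = 2 - 821/40*(-10) = 2 + 821/4 = 829/4 ≈ 207.25)
Q*(-3) = (829/4)*(-3) = -2487/4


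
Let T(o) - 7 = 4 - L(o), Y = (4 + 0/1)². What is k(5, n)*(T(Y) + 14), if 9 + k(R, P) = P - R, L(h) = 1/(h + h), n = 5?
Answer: -7191/32 ≈ -224.72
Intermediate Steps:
L(h) = 1/(2*h)
Y = 16 (Y = (4 + 0*1)² = (4 + 0)² = 4² = 16)
k(R, P) = -9 + P - R (k(R, P) = -9 + (P - R) = -9 + P - R)
T(o) = 11 - 1/(2*o) (T(o) = 7 + (4 - 1/(2*o)) = 11 - 1/(2*o))
k(5, n)*(T(Y) + 14) = (-9 + 5 - 1*5)*((11 - ½/16) + 14) = (-9 + 5 - 5)*((11 - ½*1/16) + 14) = -9*((11 - 1/32) + 14) = -9*(351/32 + 14) = -9*799/32 = -7191/32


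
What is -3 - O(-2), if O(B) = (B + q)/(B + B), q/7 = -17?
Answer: -133/4 ≈ -33.250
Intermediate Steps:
q = -119 (q = 7*(-17) = -119)
O(B) = (-119 + B)/(2*B) (O(B) = (B - 119)/(B + B) = (-119 + B)/((2*B)) = (-119 + B)*(1/(2*B)) = (-119 + B)/(2*B))
-3 - O(-2) = -3 - (-119 - 2)/(2*(-2)) = -3 - (-1)*(-121)/(2*2) = -3 - 1*121/4 = -3 - 121/4 = -133/4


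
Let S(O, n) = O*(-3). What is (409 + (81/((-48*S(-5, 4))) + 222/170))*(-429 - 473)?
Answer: -251596213/680 ≈ -3.6999e+5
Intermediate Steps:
S(O, n) = -3*O
(409 + (81/((-48*S(-5, 4))) + 222/170))*(-429 - 473) = (409 + (81/((-(-144)*(-5))) + 222/170))*(-429 - 473) = (409 + (81/((-48*15)) + 222*(1/170)))*(-902) = (409 + (81/(-720) + 111/85))*(-902) = (409 + (81*(-1/720) + 111/85))*(-902) = (409 + (-9/80 + 111/85))*(-902) = (409 + 1623/1360)*(-902) = (557863/1360)*(-902) = -251596213/680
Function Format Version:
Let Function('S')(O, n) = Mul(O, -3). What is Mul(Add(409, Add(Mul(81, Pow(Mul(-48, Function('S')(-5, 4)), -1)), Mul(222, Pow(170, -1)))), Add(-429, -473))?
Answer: Rational(-251596213, 680) ≈ -3.6999e+5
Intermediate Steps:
Function('S')(O, n) = Mul(-3, O)
Mul(Add(409, Add(Mul(81, Pow(Mul(-48, Function('S')(-5, 4)), -1)), Mul(222, Pow(170, -1)))), Add(-429, -473)) = Mul(Add(409, Add(Mul(81, Pow(Mul(-48, Mul(-3, -5)), -1)), Mul(222, Pow(170, -1)))), Add(-429, -473)) = Mul(Add(409, Add(Mul(81, Pow(Mul(-48, 15), -1)), Mul(222, Rational(1, 170)))), -902) = Mul(Add(409, Add(Mul(81, Pow(-720, -1)), Rational(111, 85))), -902) = Mul(Add(409, Add(Mul(81, Rational(-1, 720)), Rational(111, 85))), -902) = Mul(Add(409, Add(Rational(-9, 80), Rational(111, 85))), -902) = Mul(Add(409, Rational(1623, 1360)), -902) = Mul(Rational(557863, 1360), -902) = Rational(-251596213, 680)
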